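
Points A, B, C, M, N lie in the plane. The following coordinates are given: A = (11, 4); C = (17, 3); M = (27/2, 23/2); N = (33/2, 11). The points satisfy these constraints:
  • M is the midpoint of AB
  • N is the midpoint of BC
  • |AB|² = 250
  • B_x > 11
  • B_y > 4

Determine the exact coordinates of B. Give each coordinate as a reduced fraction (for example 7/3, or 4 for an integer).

B = (16, 19)

1. B_x = 16  [B = 2·M−A = 2·(27/2, 23/2)−(11, 4)]
2. B_y = 19  [B = 2·M−A = 2·(27/2, 23/2)−(11, 4)]
   so B = (16, 19)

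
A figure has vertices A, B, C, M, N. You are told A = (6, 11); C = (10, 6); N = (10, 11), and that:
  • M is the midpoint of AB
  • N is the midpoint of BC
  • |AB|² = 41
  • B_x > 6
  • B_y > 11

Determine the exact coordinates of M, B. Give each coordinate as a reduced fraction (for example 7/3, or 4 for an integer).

M = (8, 27/2)
B = (10, 16)

1. B_x = 10  [B = 2·N−C = 2·(10, 11)−(10, 6)]
2. B_y = 16  [B = 2·N−C = 2·(10, 11)−(10, 6)]
   so B = (10, 16)
3. M_x = 8  [2·M = A+B = (6, 11)+(10, 16)]
4. M_y = 27/2  [2·M = A+B = (6, 11)+(10, 16)]
   so M = (8, 27/2)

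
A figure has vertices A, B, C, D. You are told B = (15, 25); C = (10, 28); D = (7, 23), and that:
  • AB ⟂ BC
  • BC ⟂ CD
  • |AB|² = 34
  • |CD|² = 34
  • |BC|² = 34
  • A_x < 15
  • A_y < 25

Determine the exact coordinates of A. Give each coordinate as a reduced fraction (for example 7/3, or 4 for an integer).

A = (12, 20)

1. A_x = 12  [[AB ⟂ BC ⇒ 5x-3y=0] ∩ [|A−(15, 25)|²=34]]
2. A_y = 20  [[AB ⟂ BC ⇒ 5x-3y=0] ∩ [|A−(15, 25)|²=34]]
   so A = (12, 20)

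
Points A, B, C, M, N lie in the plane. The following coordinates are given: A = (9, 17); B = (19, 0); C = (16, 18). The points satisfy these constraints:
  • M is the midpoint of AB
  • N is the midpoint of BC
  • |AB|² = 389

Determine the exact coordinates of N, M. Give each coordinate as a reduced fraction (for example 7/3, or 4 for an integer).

1. M_x = 14  [2·M = A+B = (9, 17)+(19, 0)]
2. M_y = 17/2  [2·M = A+B = (9, 17)+(19, 0)]
   so M = (14, 17/2)
3. N_x = 35/2  [2·N = B+C = (19, 0)+(16, 18)]
4. N_y = 9  [2·N = B+C = (19, 0)+(16, 18)]
   so N = (35/2, 9)

N = (35/2, 9)
M = (14, 17/2)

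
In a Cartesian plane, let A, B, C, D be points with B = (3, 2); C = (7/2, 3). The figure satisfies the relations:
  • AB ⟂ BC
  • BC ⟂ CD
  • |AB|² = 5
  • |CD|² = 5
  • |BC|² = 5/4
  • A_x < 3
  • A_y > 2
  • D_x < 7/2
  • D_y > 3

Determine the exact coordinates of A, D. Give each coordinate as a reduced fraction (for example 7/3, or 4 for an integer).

A = (1, 3)
D = (3/2, 4)

1. A_x = 1  [[AB ⟂ BC ⇒ -1/2x-1y+7/2=0] ∩ [|A−(3, 2)|²=5]]
2. A_y = 3  [[AB ⟂ BC ⇒ -1/2x-1y+7/2=0] ∩ [|A−(3, 2)|²=5]]
   so A = (1, 3)
3. D_x = 3/2  [[BC ⟂ CD ⇒ 1/2x+1y-19/4=0] ∩ [|D−(7/2, 3)|²=5]]
4. D_y = 4  [[BC ⟂ CD ⇒ 1/2x+1y-19/4=0] ∩ [|D−(7/2, 3)|²=5]]
   so D = (3/2, 4)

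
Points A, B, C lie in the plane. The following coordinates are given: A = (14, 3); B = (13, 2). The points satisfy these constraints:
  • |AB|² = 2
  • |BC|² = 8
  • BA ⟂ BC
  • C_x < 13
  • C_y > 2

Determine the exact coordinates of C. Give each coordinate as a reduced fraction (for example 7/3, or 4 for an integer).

1. C_x = 11  [[BA ⟂ BC ⇒ 1x+1y-15=0] ∩ [|C−(13, 2)|²=8]]
2. C_y = 4  [[BA ⟂ BC ⇒ 1x+1y-15=0] ∩ [|C−(13, 2)|²=8]]
   so C = (11, 4)

C = (11, 4)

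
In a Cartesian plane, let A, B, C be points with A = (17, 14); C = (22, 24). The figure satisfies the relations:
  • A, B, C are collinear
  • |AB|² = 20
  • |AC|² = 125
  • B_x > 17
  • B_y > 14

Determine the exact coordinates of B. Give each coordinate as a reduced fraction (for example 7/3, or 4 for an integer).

1. B_x = 19  [[A, B, C are collinear ⇒ 10x-5y-100=0] ∩ [|B−(17, 14)|²=20]]
2. B_y = 18  [[A, B, C are collinear ⇒ 10x-5y-100=0] ∩ [|B−(17, 14)|²=20]]
   so B = (19, 18)

B = (19, 18)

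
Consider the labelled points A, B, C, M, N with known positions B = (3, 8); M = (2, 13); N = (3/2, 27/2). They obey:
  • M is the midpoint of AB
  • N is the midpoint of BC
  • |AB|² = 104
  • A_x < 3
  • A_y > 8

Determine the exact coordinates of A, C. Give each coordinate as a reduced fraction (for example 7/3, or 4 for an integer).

1. A_x = 1  [A = 2·M−B = 2·(2, 13)−(3, 8)]
2. A_y = 18  [A = 2·M−B = 2·(2, 13)−(3, 8)]
   so A = (1, 18)
3. C_x = 0  [C = 2·N−B = 2·(3/2, 27/2)−(3, 8)]
4. C_y = 19  [C = 2·N−B = 2·(3/2, 27/2)−(3, 8)]
   so C = (0, 19)

A = (1, 18)
C = (0, 19)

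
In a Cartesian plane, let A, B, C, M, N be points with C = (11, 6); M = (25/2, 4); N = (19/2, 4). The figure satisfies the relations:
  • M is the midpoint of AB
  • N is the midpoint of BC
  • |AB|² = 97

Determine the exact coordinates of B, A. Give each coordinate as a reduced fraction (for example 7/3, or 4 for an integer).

1. B_x = 8  [B = 2·N−C = 2·(19/2, 4)−(11, 6)]
2. B_y = 2  [B = 2·N−C = 2·(19/2, 4)−(11, 6)]
   so B = (8, 2)
3. A_x = 17  [A = 2·M−B = 2·(25/2, 4)−(8, 2)]
4. A_y = 6  [A = 2·M−B = 2·(25/2, 4)−(8, 2)]
   so A = (17, 6)

B = (8, 2)
A = (17, 6)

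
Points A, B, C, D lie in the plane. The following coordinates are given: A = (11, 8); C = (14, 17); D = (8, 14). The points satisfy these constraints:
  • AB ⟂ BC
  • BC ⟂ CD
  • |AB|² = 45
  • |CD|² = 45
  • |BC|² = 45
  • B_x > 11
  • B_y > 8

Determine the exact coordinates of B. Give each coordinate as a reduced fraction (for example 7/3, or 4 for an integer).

B = (17, 11)

1. B_x = 17  [[BC ⟂ CD ⇒ 6x+3y-135=0] ∩ [|B−(11, 8)|²=45]]
2. B_y = 11  [[BC ⟂ CD ⇒ 6x+3y-135=0] ∩ [|B−(11, 8)|²=45]]
   so B = (17, 11)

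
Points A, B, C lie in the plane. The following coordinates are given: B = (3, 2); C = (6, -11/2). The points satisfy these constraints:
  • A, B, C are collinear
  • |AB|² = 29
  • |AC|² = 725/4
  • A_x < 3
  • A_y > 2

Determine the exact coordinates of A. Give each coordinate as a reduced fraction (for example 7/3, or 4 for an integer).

1. A_x = 1  [[A, B, C are collinear ⇒ 15/2x+3y-57/2=0] ∩ [|A−(3, 2)|²=29]]
2. A_y = 7  [[A, B, C are collinear ⇒ 15/2x+3y-57/2=0] ∩ [|A−(3, 2)|²=29]]
   so A = (1, 7)

A = (1, 7)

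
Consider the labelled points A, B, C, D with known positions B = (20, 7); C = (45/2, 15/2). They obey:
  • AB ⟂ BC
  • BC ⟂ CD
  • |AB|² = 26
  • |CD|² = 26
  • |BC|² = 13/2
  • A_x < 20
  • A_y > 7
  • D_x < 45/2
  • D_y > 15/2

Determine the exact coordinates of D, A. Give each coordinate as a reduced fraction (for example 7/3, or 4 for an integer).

1. D_x = 43/2  [[BC ⟂ CD ⇒ 5/2x+1/2y-60=0] ∩ [|D−(45/2, 15/2)|²=26]]
2. D_y = 25/2  [[BC ⟂ CD ⇒ 5/2x+1/2y-60=0] ∩ [|D−(45/2, 15/2)|²=26]]
   so D = (43/2, 25/2)
3. A_x = 19  [[AB ⟂ BC ⇒ -5/2x-1/2y+107/2=0] ∩ [|A−(20, 7)|²=26]]
4. A_y = 12  [[AB ⟂ BC ⇒ -5/2x-1/2y+107/2=0] ∩ [|A−(20, 7)|²=26]]
   so A = (19, 12)

D = (43/2, 25/2)
A = (19, 12)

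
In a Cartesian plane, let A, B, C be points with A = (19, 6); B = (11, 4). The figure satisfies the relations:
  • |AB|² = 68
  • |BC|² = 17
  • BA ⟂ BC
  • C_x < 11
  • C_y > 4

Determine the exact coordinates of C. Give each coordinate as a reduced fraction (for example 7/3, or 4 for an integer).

C = (10, 8)

1. C_x = 10  [[BA ⟂ BC ⇒ 8x+2y-96=0] ∩ [|C−(11, 4)|²=17]]
2. C_y = 8  [[BA ⟂ BC ⇒ 8x+2y-96=0] ∩ [|C−(11, 4)|²=17]]
   so C = (10, 8)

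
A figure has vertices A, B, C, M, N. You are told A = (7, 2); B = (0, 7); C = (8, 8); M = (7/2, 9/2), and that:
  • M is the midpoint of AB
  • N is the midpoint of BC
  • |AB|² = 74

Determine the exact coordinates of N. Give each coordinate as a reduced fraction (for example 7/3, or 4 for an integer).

1. N_x = 4  [2·N = B+C = (0, 7)+(8, 8)]
2. N_y = 15/2  [2·N = B+C = (0, 7)+(8, 8)]
   so N = (4, 15/2)

N = (4, 15/2)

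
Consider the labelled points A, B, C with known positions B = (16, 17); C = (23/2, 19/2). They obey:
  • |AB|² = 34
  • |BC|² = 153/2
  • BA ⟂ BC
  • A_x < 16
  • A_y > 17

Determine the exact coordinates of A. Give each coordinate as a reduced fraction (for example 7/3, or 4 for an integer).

A = (11, 20)

1. A_x = 11  [[BA ⟂ BC ⇒ -9/2x-15/2y+399/2=0] ∩ [|A−(16, 17)|²=34]]
2. A_y = 20  [[BA ⟂ BC ⇒ -9/2x-15/2y+399/2=0] ∩ [|A−(16, 17)|²=34]]
   so A = (11, 20)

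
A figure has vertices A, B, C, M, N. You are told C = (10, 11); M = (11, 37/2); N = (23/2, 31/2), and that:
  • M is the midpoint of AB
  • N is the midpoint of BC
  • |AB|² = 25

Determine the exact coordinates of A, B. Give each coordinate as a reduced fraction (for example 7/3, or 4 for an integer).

A = (9, 17)
B = (13, 20)

1. B_x = 13  [B = 2·N−C = 2·(23/2, 31/2)−(10, 11)]
2. B_y = 20  [B = 2·N−C = 2·(23/2, 31/2)−(10, 11)]
   so B = (13, 20)
3. A_x = 9  [A = 2·M−B = 2·(11, 37/2)−(13, 20)]
4. A_y = 17  [A = 2·M−B = 2·(11, 37/2)−(13, 20)]
   so A = (9, 17)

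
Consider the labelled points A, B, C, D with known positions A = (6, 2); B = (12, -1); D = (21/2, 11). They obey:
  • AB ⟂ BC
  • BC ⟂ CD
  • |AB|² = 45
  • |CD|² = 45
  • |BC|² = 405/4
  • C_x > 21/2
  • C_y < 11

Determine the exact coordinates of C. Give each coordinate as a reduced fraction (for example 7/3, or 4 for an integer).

C = (33/2, 8)

1. C_x = 33/2  [[AB ⟂ BC ⇒ 6x-3y-75=0] ∩ [|C−(21/2, 11)|²=45]]
2. C_y = 8  [[AB ⟂ BC ⇒ 6x-3y-75=0] ∩ [|C−(21/2, 11)|²=45]]
   so C = (33/2, 8)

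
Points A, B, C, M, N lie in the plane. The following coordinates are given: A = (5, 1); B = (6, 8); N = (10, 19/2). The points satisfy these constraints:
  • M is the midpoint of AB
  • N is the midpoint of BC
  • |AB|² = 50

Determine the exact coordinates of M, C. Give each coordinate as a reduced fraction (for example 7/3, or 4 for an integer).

M = (11/2, 9/2)
C = (14, 11)

1. M_x = 11/2  [2·M = A+B = (5, 1)+(6, 8)]
2. M_y = 9/2  [2·M = A+B = (5, 1)+(6, 8)]
   so M = (11/2, 9/2)
3. C_x = 14  [C = 2·N−B = 2·(10, 19/2)−(6, 8)]
4. C_y = 11  [C = 2·N−B = 2·(10, 19/2)−(6, 8)]
   so C = (14, 11)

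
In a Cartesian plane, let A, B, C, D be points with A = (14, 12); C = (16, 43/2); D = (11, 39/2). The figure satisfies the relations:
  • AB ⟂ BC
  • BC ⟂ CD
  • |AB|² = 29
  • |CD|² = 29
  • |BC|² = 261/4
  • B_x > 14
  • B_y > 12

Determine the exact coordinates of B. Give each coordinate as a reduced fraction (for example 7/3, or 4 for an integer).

B = (19, 14)

1. B_x = 19  [[BC ⟂ CD ⇒ 5x+2y-123=0] ∩ [|B−(14, 12)|²=29]]
2. B_y = 14  [[BC ⟂ CD ⇒ 5x+2y-123=0] ∩ [|B−(14, 12)|²=29]]
   so B = (19, 14)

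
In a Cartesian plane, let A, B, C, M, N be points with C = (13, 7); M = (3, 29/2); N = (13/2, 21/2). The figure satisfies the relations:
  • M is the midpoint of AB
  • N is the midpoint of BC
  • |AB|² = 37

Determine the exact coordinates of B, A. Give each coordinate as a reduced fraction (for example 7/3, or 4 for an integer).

B = (0, 14)
A = (6, 15)

1. B_x = 0  [B = 2·N−C = 2·(13/2, 21/2)−(13, 7)]
2. B_y = 14  [B = 2·N−C = 2·(13/2, 21/2)−(13, 7)]
   so B = (0, 14)
3. A_x = 6  [A = 2·M−B = 2·(3, 29/2)−(0, 14)]
4. A_y = 15  [A = 2·M−B = 2·(3, 29/2)−(0, 14)]
   so A = (6, 15)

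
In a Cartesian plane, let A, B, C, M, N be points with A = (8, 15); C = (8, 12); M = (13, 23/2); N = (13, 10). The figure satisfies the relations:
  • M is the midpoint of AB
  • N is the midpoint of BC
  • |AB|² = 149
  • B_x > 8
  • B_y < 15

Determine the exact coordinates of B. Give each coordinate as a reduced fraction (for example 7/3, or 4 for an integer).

1. B_x = 18  [B = 2·M−A = 2·(13, 23/2)−(8, 15)]
2. B_y = 8  [B = 2·M−A = 2·(13, 23/2)−(8, 15)]
   so B = (18, 8)

B = (18, 8)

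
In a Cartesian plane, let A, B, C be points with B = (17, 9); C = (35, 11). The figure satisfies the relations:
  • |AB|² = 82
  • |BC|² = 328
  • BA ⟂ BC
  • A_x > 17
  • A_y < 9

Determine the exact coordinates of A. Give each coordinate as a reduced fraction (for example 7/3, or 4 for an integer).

A = (18, 0)

1. A_x = 18  [[BA ⟂ BC ⇒ 18x+2y-324=0] ∩ [|A−(17, 9)|²=82]]
2. A_y = 0  [[BA ⟂ BC ⇒ 18x+2y-324=0] ∩ [|A−(17, 9)|²=82]]
   so A = (18, 0)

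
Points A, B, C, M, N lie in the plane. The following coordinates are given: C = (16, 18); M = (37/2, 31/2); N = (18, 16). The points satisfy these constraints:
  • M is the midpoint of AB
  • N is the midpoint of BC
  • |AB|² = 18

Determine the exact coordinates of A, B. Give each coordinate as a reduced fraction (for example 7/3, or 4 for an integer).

A = (17, 17)
B = (20, 14)

1. B_x = 20  [B = 2·N−C = 2·(18, 16)−(16, 18)]
2. B_y = 14  [B = 2·N−C = 2·(18, 16)−(16, 18)]
   so B = (20, 14)
3. A_x = 17  [A = 2·M−B = 2·(37/2, 31/2)−(20, 14)]
4. A_y = 17  [A = 2·M−B = 2·(37/2, 31/2)−(20, 14)]
   so A = (17, 17)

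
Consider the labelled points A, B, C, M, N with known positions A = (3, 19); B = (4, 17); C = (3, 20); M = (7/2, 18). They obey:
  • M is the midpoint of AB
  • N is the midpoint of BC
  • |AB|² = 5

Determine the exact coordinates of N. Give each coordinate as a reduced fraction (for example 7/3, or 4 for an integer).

N = (7/2, 37/2)

1. N_x = 7/2  [2·N = B+C = (4, 17)+(3, 20)]
2. N_y = 37/2  [2·N = B+C = (4, 17)+(3, 20)]
   so N = (7/2, 37/2)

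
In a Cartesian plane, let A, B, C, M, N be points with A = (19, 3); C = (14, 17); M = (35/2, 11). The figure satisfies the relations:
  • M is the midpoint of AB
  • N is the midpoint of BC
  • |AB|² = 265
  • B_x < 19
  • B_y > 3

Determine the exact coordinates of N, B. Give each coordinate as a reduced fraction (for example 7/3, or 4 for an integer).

1. B_x = 16  [B = 2·M−A = 2·(35/2, 11)−(19, 3)]
2. B_y = 19  [B = 2·M−A = 2·(35/2, 11)−(19, 3)]
   so B = (16, 19)
3. N_x = 15  [2·N = B+C = (16, 19)+(14, 17)]
4. N_y = 18  [2·N = B+C = (16, 19)+(14, 17)]
   so N = (15, 18)

N = (15, 18)
B = (16, 19)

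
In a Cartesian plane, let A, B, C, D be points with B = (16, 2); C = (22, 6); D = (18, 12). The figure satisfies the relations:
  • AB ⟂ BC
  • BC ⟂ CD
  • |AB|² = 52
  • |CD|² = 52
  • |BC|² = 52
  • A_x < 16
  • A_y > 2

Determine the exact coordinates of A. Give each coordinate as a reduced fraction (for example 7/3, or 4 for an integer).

A = (12, 8)

1. A_x = 12  [[AB ⟂ BC ⇒ -6x-4y+104=0] ∩ [|A−(16, 2)|²=52]]
2. A_y = 8  [[AB ⟂ BC ⇒ -6x-4y+104=0] ∩ [|A−(16, 2)|²=52]]
   so A = (12, 8)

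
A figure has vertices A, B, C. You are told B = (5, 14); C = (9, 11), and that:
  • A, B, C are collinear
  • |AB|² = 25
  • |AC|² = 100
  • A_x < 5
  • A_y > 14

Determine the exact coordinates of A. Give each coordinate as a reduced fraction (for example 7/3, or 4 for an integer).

1. A_x = 1  [[A, B, C are collinear ⇒ 3x+4y-71=0] ∩ [|A−(5, 14)|²=25]]
2. A_y = 17  [[A, B, C are collinear ⇒ 3x+4y-71=0] ∩ [|A−(5, 14)|²=25]]
   so A = (1, 17)

A = (1, 17)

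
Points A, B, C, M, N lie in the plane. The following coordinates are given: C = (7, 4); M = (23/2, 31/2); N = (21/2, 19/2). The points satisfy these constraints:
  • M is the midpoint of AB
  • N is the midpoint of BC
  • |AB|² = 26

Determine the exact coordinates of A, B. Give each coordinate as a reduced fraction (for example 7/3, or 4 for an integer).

A = (9, 16)
B = (14, 15)

1. B_x = 14  [B = 2·N−C = 2·(21/2, 19/2)−(7, 4)]
2. B_y = 15  [B = 2·N−C = 2·(21/2, 19/2)−(7, 4)]
   so B = (14, 15)
3. A_x = 9  [A = 2·M−B = 2·(23/2, 31/2)−(14, 15)]
4. A_y = 16  [A = 2·M−B = 2·(23/2, 31/2)−(14, 15)]
   so A = (9, 16)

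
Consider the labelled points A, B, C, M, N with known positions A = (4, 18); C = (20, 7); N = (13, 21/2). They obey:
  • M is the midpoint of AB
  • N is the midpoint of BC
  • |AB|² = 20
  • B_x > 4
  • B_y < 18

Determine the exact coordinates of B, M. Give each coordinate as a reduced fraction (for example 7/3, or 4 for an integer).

1. B_x = 6  [B = 2·N−C = 2·(13, 21/2)−(20, 7)]
2. B_y = 14  [B = 2·N−C = 2·(13, 21/2)−(20, 7)]
   so B = (6, 14)
3. M_x = 5  [2·M = A+B = (4, 18)+(6, 14)]
4. M_y = 16  [2·M = A+B = (4, 18)+(6, 14)]
   so M = (5, 16)

B = (6, 14)
M = (5, 16)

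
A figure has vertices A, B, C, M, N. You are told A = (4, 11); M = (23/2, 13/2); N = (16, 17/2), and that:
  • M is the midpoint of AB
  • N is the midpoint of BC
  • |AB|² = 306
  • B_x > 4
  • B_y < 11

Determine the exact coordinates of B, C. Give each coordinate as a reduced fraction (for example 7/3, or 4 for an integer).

1. B_x = 19  [B = 2·M−A = 2·(23/2, 13/2)−(4, 11)]
2. B_y = 2  [B = 2·M−A = 2·(23/2, 13/2)−(4, 11)]
   so B = (19, 2)
3. C_x = 13  [C = 2·N−B = 2·(16, 17/2)−(19, 2)]
4. C_y = 15  [C = 2·N−B = 2·(16, 17/2)−(19, 2)]
   so C = (13, 15)

B = (19, 2)
C = (13, 15)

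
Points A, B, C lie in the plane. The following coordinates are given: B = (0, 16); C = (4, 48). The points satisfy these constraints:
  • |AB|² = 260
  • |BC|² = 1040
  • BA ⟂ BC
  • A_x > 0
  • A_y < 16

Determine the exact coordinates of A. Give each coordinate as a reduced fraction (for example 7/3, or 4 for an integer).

1. A_x = 16  [[BA ⟂ BC ⇒ 4x+32y-512=0] ∩ [|A−(0, 16)|²=260]]
2. A_y = 14  [[BA ⟂ BC ⇒ 4x+32y-512=0] ∩ [|A−(0, 16)|²=260]]
   so A = (16, 14)

A = (16, 14)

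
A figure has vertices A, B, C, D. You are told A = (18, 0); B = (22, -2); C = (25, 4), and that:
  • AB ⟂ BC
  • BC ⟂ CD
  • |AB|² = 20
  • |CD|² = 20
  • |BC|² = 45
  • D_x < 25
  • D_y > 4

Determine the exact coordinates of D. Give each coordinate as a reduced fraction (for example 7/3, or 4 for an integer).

D = (21, 6)

1. D_x = 21  [[BC ⟂ CD ⇒ 3x+6y-99=0] ∩ [|D−(25, 4)|²=20]]
2. D_y = 6  [[BC ⟂ CD ⇒ 3x+6y-99=0] ∩ [|D−(25, 4)|²=20]]
   so D = (21, 6)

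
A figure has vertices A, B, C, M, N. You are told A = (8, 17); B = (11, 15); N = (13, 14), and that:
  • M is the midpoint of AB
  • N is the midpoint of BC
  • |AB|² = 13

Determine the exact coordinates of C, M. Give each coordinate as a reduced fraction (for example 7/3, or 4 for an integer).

1. M_x = 19/2  [2·M = A+B = (8, 17)+(11, 15)]
2. M_y = 16  [2·M = A+B = (8, 17)+(11, 15)]
   so M = (19/2, 16)
3. C_x = 15  [C = 2·N−B = 2·(13, 14)−(11, 15)]
4. C_y = 13  [C = 2·N−B = 2·(13, 14)−(11, 15)]
   so C = (15, 13)

C = (15, 13)
M = (19/2, 16)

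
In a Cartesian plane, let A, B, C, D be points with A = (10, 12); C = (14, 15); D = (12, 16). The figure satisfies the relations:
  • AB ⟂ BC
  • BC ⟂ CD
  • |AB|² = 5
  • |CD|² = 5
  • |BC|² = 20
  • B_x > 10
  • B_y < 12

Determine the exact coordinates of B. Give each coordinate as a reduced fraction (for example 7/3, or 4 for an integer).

B = (12, 11)

1. B_x = 12  [[BC ⟂ CD ⇒ 2x-1y-13=0] ∩ [|B−(10, 12)|²=5]]
2. B_y = 11  [[BC ⟂ CD ⇒ 2x-1y-13=0] ∩ [|B−(10, 12)|²=5]]
   so B = (12, 11)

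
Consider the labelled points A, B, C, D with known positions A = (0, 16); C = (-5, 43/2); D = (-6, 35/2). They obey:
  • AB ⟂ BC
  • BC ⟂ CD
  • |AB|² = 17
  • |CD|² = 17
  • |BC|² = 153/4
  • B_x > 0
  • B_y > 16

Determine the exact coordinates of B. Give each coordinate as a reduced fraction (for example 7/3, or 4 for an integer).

B = (1, 20)

1. B_x = 1  [[BC ⟂ CD ⇒ 1x+4y-81=0] ∩ [|B−(0, 16)|²=17]]
2. B_y = 20  [[BC ⟂ CD ⇒ 1x+4y-81=0] ∩ [|B−(0, 16)|²=17]]
   so B = (1, 20)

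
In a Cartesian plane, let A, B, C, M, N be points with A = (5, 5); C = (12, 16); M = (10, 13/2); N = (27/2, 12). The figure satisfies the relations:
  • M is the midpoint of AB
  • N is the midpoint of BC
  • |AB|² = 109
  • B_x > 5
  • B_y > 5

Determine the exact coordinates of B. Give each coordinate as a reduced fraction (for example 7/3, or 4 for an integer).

B = (15, 8)

1. B_x = 15  [B = 2·M−A = 2·(10, 13/2)−(5, 5)]
2. B_y = 8  [B = 2·M−A = 2·(10, 13/2)−(5, 5)]
   so B = (15, 8)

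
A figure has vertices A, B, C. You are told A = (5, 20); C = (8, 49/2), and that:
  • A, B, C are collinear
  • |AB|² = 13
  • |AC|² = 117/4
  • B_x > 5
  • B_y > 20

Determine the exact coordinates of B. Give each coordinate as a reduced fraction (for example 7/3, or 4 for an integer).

1. B_x = 7  [[A, B, C are collinear ⇒ 9/2x-3y+75/2=0] ∩ [|B−(5, 20)|²=13]]
2. B_y = 23  [[A, B, C are collinear ⇒ 9/2x-3y+75/2=0] ∩ [|B−(5, 20)|²=13]]
   so B = (7, 23)

B = (7, 23)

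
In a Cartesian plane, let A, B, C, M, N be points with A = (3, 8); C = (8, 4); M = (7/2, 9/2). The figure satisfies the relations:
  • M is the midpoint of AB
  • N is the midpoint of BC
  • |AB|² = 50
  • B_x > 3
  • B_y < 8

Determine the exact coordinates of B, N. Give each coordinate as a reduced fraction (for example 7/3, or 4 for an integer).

1. B_x = 4  [B = 2·M−A = 2·(7/2, 9/2)−(3, 8)]
2. B_y = 1  [B = 2·M−A = 2·(7/2, 9/2)−(3, 8)]
   so B = (4, 1)
3. N_x = 6  [2·N = B+C = (4, 1)+(8, 4)]
4. N_y = 5/2  [2·N = B+C = (4, 1)+(8, 4)]
   so N = (6, 5/2)

B = (4, 1)
N = (6, 5/2)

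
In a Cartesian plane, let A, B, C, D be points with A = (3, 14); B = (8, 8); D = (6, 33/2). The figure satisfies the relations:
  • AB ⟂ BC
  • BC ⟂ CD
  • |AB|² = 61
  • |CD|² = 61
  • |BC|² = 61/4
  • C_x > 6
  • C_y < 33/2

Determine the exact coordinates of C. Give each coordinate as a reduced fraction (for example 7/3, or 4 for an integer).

C = (11, 21/2)

1. C_x = 11  [[AB ⟂ BC ⇒ 5x-6y+8=0] ∩ [|C−(6, 33/2)|²=61]]
2. C_y = 21/2  [[AB ⟂ BC ⇒ 5x-6y+8=0] ∩ [|C−(6, 33/2)|²=61]]
   so C = (11, 21/2)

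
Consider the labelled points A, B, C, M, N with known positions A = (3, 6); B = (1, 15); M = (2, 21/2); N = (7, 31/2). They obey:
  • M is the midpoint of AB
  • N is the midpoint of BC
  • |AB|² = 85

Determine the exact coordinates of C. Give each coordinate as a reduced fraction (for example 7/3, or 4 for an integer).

1. C_x = 13  [C = 2·N−B = 2·(7, 31/2)−(1, 15)]
2. C_y = 16  [C = 2·N−B = 2·(7, 31/2)−(1, 15)]
   so C = (13, 16)

C = (13, 16)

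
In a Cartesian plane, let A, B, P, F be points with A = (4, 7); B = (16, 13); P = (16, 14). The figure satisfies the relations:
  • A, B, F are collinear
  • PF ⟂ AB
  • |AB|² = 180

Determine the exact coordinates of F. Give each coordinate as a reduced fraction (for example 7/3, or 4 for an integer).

1. F_x = 82/5  [[A, B, F are collinear ⇒ -6x+12y-60=0] ∩ [PF ⟂ AB ⇒ 12x+6y-276=0]]
2. F_y = 66/5  [[A, B, F are collinear ⇒ -6x+12y-60=0] ∩ [PF ⟂ AB ⇒ 12x+6y-276=0]]
   so F = (82/5, 66/5)

F = (82/5, 66/5)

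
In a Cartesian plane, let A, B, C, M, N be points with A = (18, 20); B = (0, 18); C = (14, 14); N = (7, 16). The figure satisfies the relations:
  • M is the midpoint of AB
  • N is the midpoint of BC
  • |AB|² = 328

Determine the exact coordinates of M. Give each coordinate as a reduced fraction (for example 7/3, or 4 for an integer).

1. M_x = 9  [2·M = A+B = (18, 20)+(0, 18)]
2. M_y = 19  [2·M = A+B = (18, 20)+(0, 18)]
   so M = (9, 19)

M = (9, 19)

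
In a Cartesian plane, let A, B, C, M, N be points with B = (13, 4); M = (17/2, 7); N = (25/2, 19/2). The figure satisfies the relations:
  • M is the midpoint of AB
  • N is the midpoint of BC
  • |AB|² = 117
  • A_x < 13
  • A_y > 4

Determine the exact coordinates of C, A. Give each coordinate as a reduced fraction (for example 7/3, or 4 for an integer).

1. A_x = 4  [A = 2·M−B = 2·(17/2, 7)−(13, 4)]
2. A_y = 10  [A = 2·M−B = 2·(17/2, 7)−(13, 4)]
   so A = (4, 10)
3. C_x = 12  [C = 2·N−B = 2·(25/2, 19/2)−(13, 4)]
4. C_y = 15  [C = 2·N−B = 2·(25/2, 19/2)−(13, 4)]
   so C = (12, 15)

C = (12, 15)
A = (4, 10)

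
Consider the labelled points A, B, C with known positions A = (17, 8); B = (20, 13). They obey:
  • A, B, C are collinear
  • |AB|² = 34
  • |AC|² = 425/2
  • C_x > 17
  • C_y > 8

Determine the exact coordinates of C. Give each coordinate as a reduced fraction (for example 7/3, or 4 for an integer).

C = (49/2, 41/2)

1. C_x = 49/2  [[A, B, C are collinear ⇒ -5x+3y+61=0] ∩ [|C−(17, 8)|²=425/2]]
2. C_y = 41/2  [[A, B, C are collinear ⇒ -5x+3y+61=0] ∩ [|C−(17, 8)|²=425/2]]
   so C = (49/2, 41/2)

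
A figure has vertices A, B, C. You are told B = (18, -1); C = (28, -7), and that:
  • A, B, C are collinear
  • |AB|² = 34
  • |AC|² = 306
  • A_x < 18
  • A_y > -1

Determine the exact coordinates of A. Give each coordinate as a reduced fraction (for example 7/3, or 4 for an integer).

1. A_x = 13  [[A, B, C are collinear ⇒ 6x+10y-98=0] ∩ [|A−(18, -1)|²=34]]
2. A_y = 2  [[A, B, C are collinear ⇒ 6x+10y-98=0] ∩ [|A−(18, -1)|²=34]]
   so A = (13, 2)

A = (13, 2)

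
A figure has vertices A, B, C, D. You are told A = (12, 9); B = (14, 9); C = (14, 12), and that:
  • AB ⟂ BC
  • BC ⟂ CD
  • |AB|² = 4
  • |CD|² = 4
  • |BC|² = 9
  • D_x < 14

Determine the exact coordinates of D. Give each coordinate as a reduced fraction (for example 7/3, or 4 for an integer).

1. D_x = 12  [[BC ⟂ CD ⇒ 3y-36=0] ∩ [|D−(14, 12)|²=4]]
2. D_y = 12  [[BC ⟂ CD ⇒ 3y-36=0] ∩ [|D−(14, 12)|²=4]]
   so D = (12, 12)

D = (12, 12)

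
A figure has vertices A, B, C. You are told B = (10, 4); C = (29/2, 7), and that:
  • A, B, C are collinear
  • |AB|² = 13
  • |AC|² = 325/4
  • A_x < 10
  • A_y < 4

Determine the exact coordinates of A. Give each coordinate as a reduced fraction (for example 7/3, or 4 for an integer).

A = (7, 2)

1. A_x = 7  [[A, B, C are collinear ⇒ -3x+9/2y+12=0] ∩ [|A−(10, 4)|²=13]]
2. A_y = 2  [[A, B, C are collinear ⇒ -3x+9/2y+12=0] ∩ [|A−(10, 4)|²=13]]
   so A = (7, 2)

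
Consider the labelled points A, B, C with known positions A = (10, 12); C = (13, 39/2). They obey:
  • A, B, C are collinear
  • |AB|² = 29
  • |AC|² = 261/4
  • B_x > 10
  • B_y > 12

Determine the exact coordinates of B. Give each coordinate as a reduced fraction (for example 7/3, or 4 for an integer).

1. B_x = 12  [[A, B, C are collinear ⇒ 15/2x-3y-39=0] ∩ [|B−(10, 12)|²=29]]
2. B_y = 17  [[A, B, C are collinear ⇒ 15/2x-3y-39=0] ∩ [|B−(10, 12)|²=29]]
   so B = (12, 17)

B = (12, 17)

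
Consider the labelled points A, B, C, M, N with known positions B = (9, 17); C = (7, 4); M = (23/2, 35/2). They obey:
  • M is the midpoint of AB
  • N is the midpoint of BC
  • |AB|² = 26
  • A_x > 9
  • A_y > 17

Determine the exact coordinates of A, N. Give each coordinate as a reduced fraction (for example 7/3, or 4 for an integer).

A = (14, 18)
N = (8, 21/2)

1. A_x = 14  [A = 2·M−B = 2·(23/2, 35/2)−(9, 17)]
2. A_y = 18  [A = 2·M−B = 2·(23/2, 35/2)−(9, 17)]
   so A = (14, 18)
3. N_x = 8  [2·N = B+C = (9, 17)+(7, 4)]
4. N_y = 21/2  [2·N = B+C = (9, 17)+(7, 4)]
   so N = (8, 21/2)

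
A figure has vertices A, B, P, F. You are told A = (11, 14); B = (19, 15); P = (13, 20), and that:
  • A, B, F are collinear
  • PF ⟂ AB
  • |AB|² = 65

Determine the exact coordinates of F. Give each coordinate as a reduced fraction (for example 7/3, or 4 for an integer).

F = (891/65, 932/65)

1. F_x = 891/65  [[A, B, F are collinear ⇒ -1x+8y-101=0] ∩ [PF ⟂ AB ⇒ 8x+1y-124=0]]
2. F_y = 932/65  [[A, B, F are collinear ⇒ -1x+8y-101=0] ∩ [PF ⟂ AB ⇒ 8x+1y-124=0]]
   so F = (891/65, 932/65)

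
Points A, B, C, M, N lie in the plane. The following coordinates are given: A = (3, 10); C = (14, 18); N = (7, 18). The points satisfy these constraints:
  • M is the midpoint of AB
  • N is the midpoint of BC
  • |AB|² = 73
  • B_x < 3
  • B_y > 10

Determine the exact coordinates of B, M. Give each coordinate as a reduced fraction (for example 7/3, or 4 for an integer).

1. B_x = 0  [B = 2·N−C = 2·(7, 18)−(14, 18)]
2. B_y = 18  [B = 2·N−C = 2·(7, 18)−(14, 18)]
   so B = (0, 18)
3. M_x = 3/2  [2·M = A+B = (3, 10)+(0, 18)]
4. M_y = 14  [2·M = A+B = (3, 10)+(0, 18)]
   so M = (3/2, 14)

B = (0, 18)
M = (3/2, 14)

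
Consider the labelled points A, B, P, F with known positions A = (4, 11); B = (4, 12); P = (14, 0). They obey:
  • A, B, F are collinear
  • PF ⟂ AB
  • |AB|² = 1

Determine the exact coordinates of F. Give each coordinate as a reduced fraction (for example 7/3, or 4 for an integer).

1. F_x = 4  [[A, B, F are collinear ⇒ -1x+4=0] ∩ [PF ⟂ AB ⇒ 1y=0]]
2. F_y = 0  [[A, B, F are collinear ⇒ -1x+4=0] ∩ [PF ⟂ AB ⇒ 1y=0]]
   so F = (4, 0)

F = (4, 0)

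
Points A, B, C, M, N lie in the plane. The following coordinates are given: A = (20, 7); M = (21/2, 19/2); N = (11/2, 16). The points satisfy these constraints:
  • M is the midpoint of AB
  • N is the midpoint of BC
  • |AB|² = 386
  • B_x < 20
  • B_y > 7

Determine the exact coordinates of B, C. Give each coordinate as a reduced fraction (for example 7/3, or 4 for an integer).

B = (1, 12)
C = (10, 20)

1. B_x = 1  [B = 2·M−A = 2·(21/2, 19/2)−(20, 7)]
2. B_y = 12  [B = 2·M−A = 2·(21/2, 19/2)−(20, 7)]
   so B = (1, 12)
3. C_x = 10  [C = 2·N−B = 2·(11/2, 16)−(1, 12)]
4. C_y = 20  [C = 2·N−B = 2·(11/2, 16)−(1, 12)]
   so C = (10, 20)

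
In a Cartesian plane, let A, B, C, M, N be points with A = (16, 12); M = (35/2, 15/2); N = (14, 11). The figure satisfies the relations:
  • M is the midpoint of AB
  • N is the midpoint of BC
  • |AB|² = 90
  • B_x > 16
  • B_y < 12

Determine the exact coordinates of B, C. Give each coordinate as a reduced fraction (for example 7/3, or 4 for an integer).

1. B_x = 19  [B = 2·M−A = 2·(35/2, 15/2)−(16, 12)]
2. B_y = 3  [B = 2·M−A = 2·(35/2, 15/2)−(16, 12)]
   so B = (19, 3)
3. C_x = 9  [C = 2·N−B = 2·(14, 11)−(19, 3)]
4. C_y = 19  [C = 2·N−B = 2·(14, 11)−(19, 3)]
   so C = (9, 19)

B = (19, 3)
C = (9, 19)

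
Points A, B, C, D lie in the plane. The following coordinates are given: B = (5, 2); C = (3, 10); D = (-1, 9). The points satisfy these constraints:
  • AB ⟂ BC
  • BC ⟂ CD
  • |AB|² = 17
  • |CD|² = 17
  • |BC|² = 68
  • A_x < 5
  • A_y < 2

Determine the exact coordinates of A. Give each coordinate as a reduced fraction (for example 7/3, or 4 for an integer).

A = (1, 1)

1. A_x = 1  [[AB ⟂ BC ⇒ 2x-8y+6=0] ∩ [|A−(5, 2)|²=17]]
2. A_y = 1  [[AB ⟂ BC ⇒ 2x-8y+6=0] ∩ [|A−(5, 2)|²=17]]
   so A = (1, 1)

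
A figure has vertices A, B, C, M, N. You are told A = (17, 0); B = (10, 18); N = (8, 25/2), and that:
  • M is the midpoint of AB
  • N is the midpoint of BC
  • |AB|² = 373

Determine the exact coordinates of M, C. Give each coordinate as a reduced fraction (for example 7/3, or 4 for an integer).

M = (27/2, 9)
C = (6, 7)

1. M_x = 27/2  [2·M = A+B = (17, 0)+(10, 18)]
2. M_y = 9  [2·M = A+B = (17, 0)+(10, 18)]
   so M = (27/2, 9)
3. C_x = 6  [C = 2·N−B = 2·(8, 25/2)−(10, 18)]
4. C_y = 7  [C = 2·N−B = 2·(8, 25/2)−(10, 18)]
   so C = (6, 7)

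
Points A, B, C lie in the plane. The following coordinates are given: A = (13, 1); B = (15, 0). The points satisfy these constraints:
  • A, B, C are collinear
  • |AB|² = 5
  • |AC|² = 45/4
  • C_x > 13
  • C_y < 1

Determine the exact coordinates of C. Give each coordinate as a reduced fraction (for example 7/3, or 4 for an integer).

C = (16, -1/2)

1. C_x = 16  [[A, B, C are collinear ⇒ 1x+2y-15=0] ∩ [|C−(13, 1)|²=45/4]]
2. C_y = -1/2  [[A, B, C are collinear ⇒ 1x+2y-15=0] ∩ [|C−(13, 1)|²=45/4]]
   so C = (16, -1/2)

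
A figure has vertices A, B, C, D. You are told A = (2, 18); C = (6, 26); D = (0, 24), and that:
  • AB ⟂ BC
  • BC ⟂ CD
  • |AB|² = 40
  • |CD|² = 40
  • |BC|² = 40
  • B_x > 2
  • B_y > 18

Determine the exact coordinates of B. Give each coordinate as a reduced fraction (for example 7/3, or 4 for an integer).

1. B_x = 8  [[BC ⟂ CD ⇒ 6x+2y-88=0] ∩ [|B−(2, 18)|²=40]]
2. B_y = 20  [[BC ⟂ CD ⇒ 6x+2y-88=0] ∩ [|B−(2, 18)|²=40]]
   so B = (8, 20)

B = (8, 20)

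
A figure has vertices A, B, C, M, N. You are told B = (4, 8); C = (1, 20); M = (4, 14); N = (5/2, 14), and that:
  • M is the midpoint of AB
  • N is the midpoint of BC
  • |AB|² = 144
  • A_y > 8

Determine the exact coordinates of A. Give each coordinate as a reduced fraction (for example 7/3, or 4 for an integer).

1. A_x = 4  [A = 2·M−B = 2·(4, 14)−(4, 8)]
2. A_y = 20  [A = 2·M−B = 2·(4, 14)−(4, 8)]
   so A = (4, 20)

A = (4, 20)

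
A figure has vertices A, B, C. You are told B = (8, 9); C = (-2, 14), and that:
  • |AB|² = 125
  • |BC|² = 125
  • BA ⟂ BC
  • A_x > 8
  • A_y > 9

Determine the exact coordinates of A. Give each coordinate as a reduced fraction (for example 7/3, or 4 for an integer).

1. A_x = 13  [[BA ⟂ BC ⇒ -10x+5y+35=0] ∩ [|A−(8, 9)|²=125]]
2. A_y = 19  [[BA ⟂ BC ⇒ -10x+5y+35=0] ∩ [|A−(8, 9)|²=125]]
   so A = (13, 19)

A = (13, 19)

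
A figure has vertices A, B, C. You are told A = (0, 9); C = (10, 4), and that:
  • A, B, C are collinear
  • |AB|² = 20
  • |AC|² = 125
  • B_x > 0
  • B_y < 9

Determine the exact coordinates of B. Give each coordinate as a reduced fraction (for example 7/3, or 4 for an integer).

B = (4, 7)

1. B_x = 4  [[A, B, C are collinear ⇒ -5x-10y+90=0] ∩ [|B−(0, 9)|²=20]]
2. B_y = 7  [[A, B, C are collinear ⇒ -5x-10y+90=0] ∩ [|B−(0, 9)|²=20]]
   so B = (4, 7)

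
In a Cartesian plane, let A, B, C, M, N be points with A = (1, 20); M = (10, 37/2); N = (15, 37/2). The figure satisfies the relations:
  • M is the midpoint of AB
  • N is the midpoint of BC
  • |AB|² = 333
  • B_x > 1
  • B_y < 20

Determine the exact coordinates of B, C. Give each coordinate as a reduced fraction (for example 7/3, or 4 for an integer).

B = (19, 17)
C = (11, 20)

1. B_x = 19  [B = 2·M−A = 2·(10, 37/2)−(1, 20)]
2. B_y = 17  [B = 2·M−A = 2·(10, 37/2)−(1, 20)]
   so B = (19, 17)
3. C_x = 11  [C = 2·N−B = 2·(15, 37/2)−(19, 17)]
4. C_y = 20  [C = 2·N−B = 2·(15, 37/2)−(19, 17)]
   so C = (11, 20)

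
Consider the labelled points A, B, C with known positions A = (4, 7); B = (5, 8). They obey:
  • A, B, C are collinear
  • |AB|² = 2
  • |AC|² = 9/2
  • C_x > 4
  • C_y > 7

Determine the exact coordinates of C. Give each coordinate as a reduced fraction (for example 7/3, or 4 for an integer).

C = (11/2, 17/2)

1. C_x = 11/2  [[A, B, C are collinear ⇒ -1x+1y-3=0] ∩ [|C−(4, 7)|²=9/2]]
2. C_y = 17/2  [[A, B, C are collinear ⇒ -1x+1y-3=0] ∩ [|C−(4, 7)|²=9/2]]
   so C = (11/2, 17/2)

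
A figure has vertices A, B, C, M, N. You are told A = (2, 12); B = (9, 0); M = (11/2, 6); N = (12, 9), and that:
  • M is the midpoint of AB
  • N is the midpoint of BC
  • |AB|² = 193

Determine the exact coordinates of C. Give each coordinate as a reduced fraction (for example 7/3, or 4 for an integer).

C = (15, 18)

1. C_x = 15  [C = 2·N−B = 2·(12, 9)−(9, 0)]
2. C_y = 18  [C = 2·N−B = 2·(12, 9)−(9, 0)]
   so C = (15, 18)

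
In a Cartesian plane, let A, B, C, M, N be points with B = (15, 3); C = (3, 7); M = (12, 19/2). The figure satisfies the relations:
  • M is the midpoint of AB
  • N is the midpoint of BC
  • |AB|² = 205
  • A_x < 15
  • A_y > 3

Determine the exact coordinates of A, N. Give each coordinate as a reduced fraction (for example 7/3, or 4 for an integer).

1. A_x = 9  [A = 2·M−B = 2·(12, 19/2)−(15, 3)]
2. A_y = 16  [A = 2·M−B = 2·(12, 19/2)−(15, 3)]
   so A = (9, 16)
3. N_x = 9  [2·N = B+C = (15, 3)+(3, 7)]
4. N_y = 5  [2·N = B+C = (15, 3)+(3, 7)]
   so N = (9, 5)

A = (9, 16)
N = (9, 5)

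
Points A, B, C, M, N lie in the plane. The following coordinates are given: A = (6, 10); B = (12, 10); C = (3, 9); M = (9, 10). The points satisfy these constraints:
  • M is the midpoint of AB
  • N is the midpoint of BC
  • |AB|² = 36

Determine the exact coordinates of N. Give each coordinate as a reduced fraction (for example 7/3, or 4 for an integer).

1. N_x = 15/2  [2·N = B+C = (12, 10)+(3, 9)]
2. N_y = 19/2  [2·N = B+C = (12, 10)+(3, 9)]
   so N = (15/2, 19/2)

N = (15/2, 19/2)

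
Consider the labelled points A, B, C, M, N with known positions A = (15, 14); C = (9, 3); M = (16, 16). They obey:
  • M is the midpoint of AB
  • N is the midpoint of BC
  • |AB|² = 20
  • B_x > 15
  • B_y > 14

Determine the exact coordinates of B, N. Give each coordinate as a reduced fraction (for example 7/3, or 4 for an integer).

1. B_x = 17  [B = 2·M−A = 2·(16, 16)−(15, 14)]
2. B_y = 18  [B = 2·M−A = 2·(16, 16)−(15, 14)]
   so B = (17, 18)
3. N_x = 13  [2·N = B+C = (17, 18)+(9, 3)]
4. N_y = 21/2  [2·N = B+C = (17, 18)+(9, 3)]
   so N = (13, 21/2)

B = (17, 18)
N = (13, 21/2)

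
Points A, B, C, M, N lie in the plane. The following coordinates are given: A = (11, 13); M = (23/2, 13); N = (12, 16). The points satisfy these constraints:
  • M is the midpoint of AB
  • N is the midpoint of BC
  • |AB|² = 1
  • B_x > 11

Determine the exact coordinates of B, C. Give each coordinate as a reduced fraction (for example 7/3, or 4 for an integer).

B = (12, 13)
C = (12, 19)

1. B_x = 12  [B = 2·M−A = 2·(23/2, 13)−(11, 13)]
2. B_y = 13  [B = 2·M−A = 2·(23/2, 13)−(11, 13)]
   so B = (12, 13)
3. C_x = 12  [C = 2·N−B = 2·(12, 16)−(12, 13)]
4. C_y = 19  [C = 2·N−B = 2·(12, 16)−(12, 13)]
   so C = (12, 19)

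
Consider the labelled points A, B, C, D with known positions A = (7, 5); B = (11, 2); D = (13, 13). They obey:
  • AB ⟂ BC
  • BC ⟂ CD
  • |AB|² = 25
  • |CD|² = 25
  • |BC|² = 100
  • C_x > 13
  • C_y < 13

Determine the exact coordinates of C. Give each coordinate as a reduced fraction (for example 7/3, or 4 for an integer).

C = (17, 10)

1. C_x = 17  [[AB ⟂ BC ⇒ 4x-3y-38=0] ∩ [|C−(13, 13)|²=25]]
2. C_y = 10  [[AB ⟂ BC ⇒ 4x-3y-38=0] ∩ [|C−(13, 13)|²=25]]
   so C = (17, 10)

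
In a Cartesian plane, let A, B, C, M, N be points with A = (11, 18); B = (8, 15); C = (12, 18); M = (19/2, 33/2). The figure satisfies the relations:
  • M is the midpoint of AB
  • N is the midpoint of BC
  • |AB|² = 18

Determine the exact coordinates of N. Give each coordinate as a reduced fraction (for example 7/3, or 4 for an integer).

N = (10, 33/2)

1. N_x = 10  [2·N = B+C = (8, 15)+(12, 18)]
2. N_y = 33/2  [2·N = B+C = (8, 15)+(12, 18)]
   so N = (10, 33/2)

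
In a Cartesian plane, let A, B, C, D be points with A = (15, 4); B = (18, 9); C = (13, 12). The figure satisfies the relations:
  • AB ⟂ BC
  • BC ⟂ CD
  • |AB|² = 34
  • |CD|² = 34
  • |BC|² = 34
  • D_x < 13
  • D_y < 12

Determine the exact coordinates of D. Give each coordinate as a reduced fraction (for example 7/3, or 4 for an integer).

1. D_x = 10  [[BC ⟂ CD ⇒ -5x+3y+29=0] ∩ [|D−(13, 12)|²=34]]
2. D_y = 7  [[BC ⟂ CD ⇒ -5x+3y+29=0] ∩ [|D−(13, 12)|²=34]]
   so D = (10, 7)

D = (10, 7)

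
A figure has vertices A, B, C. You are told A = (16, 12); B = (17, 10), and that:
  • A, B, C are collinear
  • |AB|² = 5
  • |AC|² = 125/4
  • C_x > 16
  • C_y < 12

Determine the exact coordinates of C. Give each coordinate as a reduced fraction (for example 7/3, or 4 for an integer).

1. C_x = 37/2  [[A, B, C are collinear ⇒ 2x+1y-44=0] ∩ [|C−(16, 12)|²=125/4]]
2. C_y = 7  [[A, B, C are collinear ⇒ 2x+1y-44=0] ∩ [|C−(16, 12)|²=125/4]]
   so C = (37/2, 7)

C = (37/2, 7)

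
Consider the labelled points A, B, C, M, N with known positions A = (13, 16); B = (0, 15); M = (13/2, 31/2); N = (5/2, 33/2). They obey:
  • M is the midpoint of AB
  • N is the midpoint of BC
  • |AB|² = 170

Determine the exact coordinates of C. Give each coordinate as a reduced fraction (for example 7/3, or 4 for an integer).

C = (5, 18)

1. C_x = 5  [C = 2·N−B = 2·(5/2, 33/2)−(0, 15)]
2. C_y = 18  [C = 2·N−B = 2·(5/2, 33/2)−(0, 15)]
   so C = (5, 18)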